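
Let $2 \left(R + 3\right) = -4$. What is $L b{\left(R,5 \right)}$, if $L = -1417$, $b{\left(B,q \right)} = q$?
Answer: $-7085$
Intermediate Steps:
$R = -5$ ($R = -3 + \frac{1}{2} \left(-4\right) = -3 - 2 = -5$)
$L b{\left(R,5 \right)} = \left(-1417\right) 5 = -7085$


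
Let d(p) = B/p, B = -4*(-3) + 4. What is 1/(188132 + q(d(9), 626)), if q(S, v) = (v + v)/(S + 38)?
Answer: 179/33681262 ≈ 5.3145e-6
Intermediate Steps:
B = 16 (B = 12 + 4 = 16)
d(p) = 16/p
q(S, v) = 2*v/(38 + S) (q(S, v) = (2*v)/(38 + S) = 2*v/(38 + S))
1/(188132 + q(d(9), 626)) = 1/(188132 + 2*626/(38 + 16/9)) = 1/(188132 + 2*626/(358/9)) = 1/(188132 + 2*626*(9/358)) = 1/(188132 + 5634/179) = 1/(33681262/179) = 179/33681262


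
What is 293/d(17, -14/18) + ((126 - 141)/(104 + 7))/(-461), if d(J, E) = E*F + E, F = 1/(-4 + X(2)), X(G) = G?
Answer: -89958583/119399 ≈ -753.43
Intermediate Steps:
F = -½ (F = 1/(-4 + 2) = 1/(-2) = -½ ≈ -0.50000)
d(J, E) = E/2 (d(J, E) = E*(-½) + E = -E/2 + E = E/2)
293/d(17, -14/18) + ((126 - 141)/(104 + 7))/(-461) = 293/(((-14/18)/2)) + ((126 - 141)/(104 + 7))/(-461) = 293/(((-14*1/18)/2)) - 15/111*(-1/461) = 293/(((½)*(-7/9))) - 15*1/111*(-1/461) = 293/(-7/18) - 5/37*(-1/461) = 293*(-18/7) + 5/17057 = -5274/7 + 5/17057 = -89958583/119399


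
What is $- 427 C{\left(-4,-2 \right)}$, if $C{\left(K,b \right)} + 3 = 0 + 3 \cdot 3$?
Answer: $-2562$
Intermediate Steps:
$C{\left(K,b \right)} = 6$ ($C{\left(K,b \right)} = -3 + \left(0 + 3 \cdot 3\right) = -3 + \left(0 + 9\right) = -3 + 9 = 6$)
$- 427 C{\left(-4,-2 \right)} = \left(-427\right) 6 = -2562$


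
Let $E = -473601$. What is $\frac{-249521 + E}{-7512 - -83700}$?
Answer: $- \frac{361561}{38094} \approx -9.4913$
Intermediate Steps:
$\frac{-249521 + E}{-7512 - -83700} = \frac{-249521 - 473601}{-7512 - -83700} = - \frac{723122}{-7512 + 83700} = - \frac{723122}{76188} = \left(-723122\right) \frac{1}{76188} = - \frac{361561}{38094}$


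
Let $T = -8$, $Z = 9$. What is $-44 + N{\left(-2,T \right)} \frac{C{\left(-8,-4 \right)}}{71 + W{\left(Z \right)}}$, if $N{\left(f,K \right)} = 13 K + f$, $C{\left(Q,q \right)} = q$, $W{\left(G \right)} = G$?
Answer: $- \frac{387}{10} \approx -38.7$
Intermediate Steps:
$N{\left(f,K \right)} = f + 13 K$
$-44 + N{\left(-2,T \right)} \frac{C{\left(-8,-4 \right)}}{71 + W{\left(Z \right)}} = -44 + \left(-2 + 13 \left(-8\right)\right) \left(- \frac{4}{71 + 9}\right) = -44 + \left(-2 - 104\right) \left(- \frac{4}{80}\right) = -44 - 106 \left(\left(-4\right) \frac{1}{80}\right) = -44 - - \frac{53}{10} = -44 + \frac{53}{10} = - \frac{387}{10}$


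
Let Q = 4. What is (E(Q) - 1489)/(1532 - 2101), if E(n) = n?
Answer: 1485/569 ≈ 2.6098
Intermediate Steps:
(E(Q) - 1489)/(1532 - 2101) = (4 - 1489)/(1532 - 2101) = -1485/(-569) = -1485*(-1/569) = 1485/569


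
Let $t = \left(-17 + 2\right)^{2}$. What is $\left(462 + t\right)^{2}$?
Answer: $471969$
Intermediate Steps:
$t = 225$ ($t = \left(-15\right)^{2} = 225$)
$\left(462 + t\right)^{2} = \left(462 + 225\right)^{2} = 687^{2} = 471969$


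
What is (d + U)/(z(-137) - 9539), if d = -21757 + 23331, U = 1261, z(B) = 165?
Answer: -2835/9374 ≈ -0.30243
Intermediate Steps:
d = 1574
(d + U)/(z(-137) - 9539) = (1574 + 1261)/(165 - 9539) = 2835/(-9374) = 2835*(-1/9374) = -2835/9374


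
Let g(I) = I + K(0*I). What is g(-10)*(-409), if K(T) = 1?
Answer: 3681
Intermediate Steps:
g(I) = 1 + I (g(I) = I + 1 = 1 + I)
g(-10)*(-409) = (1 - 10)*(-409) = -9*(-409) = 3681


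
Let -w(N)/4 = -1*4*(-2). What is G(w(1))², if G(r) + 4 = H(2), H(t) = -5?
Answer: 81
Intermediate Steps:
w(N) = -32 (w(N) = -4*(-1*4)*(-2) = -(-16)*(-2) = -4*8 = -32)
G(r) = -9 (G(r) = -4 - 5 = -9)
G(w(1))² = (-9)² = 81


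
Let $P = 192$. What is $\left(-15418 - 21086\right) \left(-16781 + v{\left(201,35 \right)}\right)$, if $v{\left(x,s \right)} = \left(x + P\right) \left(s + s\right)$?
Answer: $-391651416$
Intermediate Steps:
$v{\left(x,s \right)} = 2 s \left(192 + x\right)$ ($v{\left(x,s \right)} = \left(x + 192\right) \left(s + s\right) = \left(192 + x\right) 2 s = 2 s \left(192 + x\right)$)
$\left(-15418 - 21086\right) \left(-16781 + v{\left(201,35 \right)}\right) = \left(-15418 - 21086\right) \left(-16781 + 2 \cdot 35 \left(192 + 201\right)\right) = - 36504 \left(-16781 + 2 \cdot 35 \cdot 393\right) = - 36504 \left(-16781 + 27510\right) = \left(-36504\right) 10729 = -391651416$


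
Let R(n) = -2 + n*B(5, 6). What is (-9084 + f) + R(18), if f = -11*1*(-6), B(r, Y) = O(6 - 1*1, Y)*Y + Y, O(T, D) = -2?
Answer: -9128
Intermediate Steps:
B(r, Y) = -Y (B(r, Y) = -2*Y + Y = -Y)
f = 66 (f = -11*(-6) = 66)
R(n) = -2 - 6*n (R(n) = -2 + n*(-1*6) = -2 + n*(-6) = -2 - 6*n)
(-9084 + f) + R(18) = (-9084 + 66) + (-2 - 6*18) = -9018 + (-2 - 108) = -9018 - 110 = -9128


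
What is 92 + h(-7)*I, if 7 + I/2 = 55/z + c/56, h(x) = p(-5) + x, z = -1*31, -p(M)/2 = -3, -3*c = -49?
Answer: 40535/372 ≈ 108.97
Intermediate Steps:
c = 49/3 (c = -⅓*(-49) = 49/3 ≈ 16.333)
p(M) = 6 (p(M) = -2*(-3) = 6)
z = -31
h(x) = 6 + x
I = -6311/372 (I = -14 + 2*(55/(-31) + (49/3)/56) = -14 + 2*(55*(-1/31) + (49/3)*(1/56)) = -14 + 2*(-55/31 + 7/24) = -14 + 2*(-1103/744) = -14 - 1103/372 = -6311/372 ≈ -16.965)
92 + h(-7)*I = 92 + (6 - 7)*(-6311/372) = 92 - 1*(-6311/372) = 92 + 6311/372 = 40535/372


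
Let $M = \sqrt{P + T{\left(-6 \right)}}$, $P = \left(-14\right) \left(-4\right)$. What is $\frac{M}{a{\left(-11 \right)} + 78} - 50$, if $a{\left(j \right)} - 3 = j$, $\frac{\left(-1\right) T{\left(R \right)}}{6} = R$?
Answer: $-50 + \frac{\sqrt{23}}{35} \approx -49.863$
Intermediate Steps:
$T{\left(R \right)} = - 6 R$
$a{\left(j \right)} = 3 + j$
$P = 56$
$M = 2 \sqrt{23}$ ($M = \sqrt{56 - -36} = \sqrt{56 + 36} = \sqrt{92} = 2 \sqrt{23} \approx 9.5917$)
$\frac{M}{a{\left(-11 \right)} + 78} - 50 = \frac{2 \sqrt{23}}{\left(3 - 11\right) + 78} - 50 = \frac{2 \sqrt{23}}{-8 + 78} - 50 = \frac{2 \sqrt{23}}{70} - 50 = \frac{\sqrt{23}}{35} - 50 = -50 + \frac{\sqrt{23}}{35}$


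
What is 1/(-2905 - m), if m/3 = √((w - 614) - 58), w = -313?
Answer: I/(-2905*I + 3*√985) ≈ -0.00034387 + 1.1145e-5*I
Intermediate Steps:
m = 3*I*√985 (m = 3*√((-313 - 614) - 58) = 3*√(-927 - 58) = 3*√(-985) = 3*(I*√985) = 3*I*√985 ≈ 94.154*I)
1/(-2905 - m) = 1/(-2905 - 3*I*√985)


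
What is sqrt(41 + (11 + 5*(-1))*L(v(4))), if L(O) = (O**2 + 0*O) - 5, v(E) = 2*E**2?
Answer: sqrt(6155) ≈ 78.454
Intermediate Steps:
L(O) = -5 + O**2 (L(O) = (O**2 + 0) - 5 = O**2 - 5 = -5 + O**2)
sqrt(41 + (11 + 5*(-1))*L(v(4))) = sqrt(41 + (11 + 5*(-1))*(-5 + (2*4**2)**2)) = sqrt(41 + (11 - 5)*(-5 + (2*16)**2)) = sqrt(41 + 6*(-5 + 32**2)) = sqrt(41 + 6*(-5 + 1024)) = sqrt(41 + 6*1019) = sqrt(41 + 6114) = sqrt(6155)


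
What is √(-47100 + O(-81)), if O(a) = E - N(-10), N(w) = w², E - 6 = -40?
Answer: I*√47234 ≈ 217.33*I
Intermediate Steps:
E = -34 (E = 6 - 40 = -34)
O(a) = -134 (O(a) = -34 - 1*(-10)² = -34 - 1*100 = -34 - 100 = -134)
√(-47100 + O(-81)) = √(-47100 - 134) = √(-47234) = I*√47234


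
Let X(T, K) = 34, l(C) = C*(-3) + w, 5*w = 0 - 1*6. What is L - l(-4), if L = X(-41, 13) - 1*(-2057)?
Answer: 10401/5 ≈ 2080.2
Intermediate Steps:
w = -6/5 (w = (0 - 1*6)/5 = (0 - 6)/5 = (⅕)*(-6) = -6/5 ≈ -1.2000)
l(C) = -6/5 - 3*C (l(C) = C*(-3) - 6/5 = -3*C - 6/5 = -6/5 - 3*C)
L = 2091 (L = 34 - 1*(-2057) = 34 + 2057 = 2091)
L - l(-4) = 2091 - (-6/5 - 3*(-4)) = 2091 - (-6/5 + 12) = 2091 - 1*54/5 = 2091 - 54/5 = 10401/5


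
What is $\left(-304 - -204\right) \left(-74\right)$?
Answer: $7400$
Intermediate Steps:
$\left(-304 - -204\right) \left(-74\right) = \left(-304 + \left(-10 + 214\right)\right) \left(-74\right) = \left(-304 + 204\right) \left(-74\right) = \left(-100\right) \left(-74\right) = 7400$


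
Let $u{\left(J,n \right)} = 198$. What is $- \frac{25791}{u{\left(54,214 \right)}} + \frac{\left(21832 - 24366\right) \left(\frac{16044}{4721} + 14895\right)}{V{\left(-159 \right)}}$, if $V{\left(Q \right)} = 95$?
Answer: $- \frac{11767019147231}{29600670} \approx -3.9753 \cdot 10^{5}$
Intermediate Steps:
$- \frac{25791}{u{\left(54,214 \right)}} + \frac{\left(21832 - 24366\right) \left(\frac{16044}{4721} + 14895\right)}{V{\left(-159 \right)}} = - \frac{25791}{198} + \frac{\left(21832 - 24366\right) \left(\frac{16044}{4721} + 14895\right)}{95} = \left(-25791\right) \frac{1}{198} + - 2534 \left(16044 \cdot \frac{1}{4721} + 14895\right) \frac{1}{95} = - \frac{8597}{66} + - 2534 \left(\frac{16044}{4721} + 14895\right) \frac{1}{95} = - \frac{8597}{66} + \left(-2534\right) \frac{70335339}{4721} \cdot \frac{1}{95} = - \frac{8597}{66} - \frac{178229749026}{448495} = - \frac{11767019147231}{29600670}$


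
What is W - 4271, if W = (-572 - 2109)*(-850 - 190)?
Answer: 2783969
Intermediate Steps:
W = 2788240 (W = -2681*(-1040) = 2788240)
W - 4271 = 2788240 - 4271 = 2783969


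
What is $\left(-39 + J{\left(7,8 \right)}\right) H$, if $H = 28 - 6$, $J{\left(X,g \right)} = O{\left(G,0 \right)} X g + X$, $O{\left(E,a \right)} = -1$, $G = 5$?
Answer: $-1936$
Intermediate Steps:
$J{\left(X,g \right)} = X - X g$ ($J{\left(X,g \right)} = - X g + X = X - X g$)
$H = 22$ ($H = 28 - 6 = 22$)
$\left(-39 + J{\left(7,8 \right)}\right) H = \left(-39 + 7 \left(1 - 8\right)\right) 22 = \left(-39 + 7 \left(-7\right)\right) 22 = \left(-39 - 49\right) 22 = \left(-88\right) 22 = -1936$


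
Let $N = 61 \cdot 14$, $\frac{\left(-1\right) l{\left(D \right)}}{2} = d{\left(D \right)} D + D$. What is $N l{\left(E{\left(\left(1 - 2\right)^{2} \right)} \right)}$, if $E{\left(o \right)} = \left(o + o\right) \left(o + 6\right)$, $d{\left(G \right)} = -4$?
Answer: $71736$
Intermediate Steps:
$E{\left(o \right)} = 2 o \left(6 + o\right)$
$l{\left(D \right)} = 6 D$ ($l{\left(D \right)} = - 2 \left(- 4 D + D\right) = - 2 \left(- 3 D\right) = 6 D$)
$N = 854$
$N l{\left(E{\left(\left(1 - 2\right)^{2} \right)} \right)} = 854 \cdot 6 \cdot 2 \left(1 - 2\right)^{2} \left(6 + \left(1 - 2\right)^{2}\right) = 854 \cdot 6 \cdot 2 \left(-1\right)^{2} \left(6 + \left(-1\right)^{2}\right) = 854 \cdot 6 \cdot 2 \cdot 1 \left(6 + 1\right) = 854 \cdot 6 \cdot 2 \cdot 1 \cdot 7 = 854 \cdot 6 \cdot 14 = 854 \cdot 84 = 71736$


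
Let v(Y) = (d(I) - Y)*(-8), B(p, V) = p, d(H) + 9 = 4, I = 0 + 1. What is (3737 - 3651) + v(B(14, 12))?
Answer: 238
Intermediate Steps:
I = 1
d(H) = -5 (d(H) = -9 + 4 = -5)
v(Y) = 40 + 8*Y (v(Y) = (-5 - Y)*(-8) = 40 + 8*Y)
(3737 - 3651) + v(B(14, 12)) = (3737 - 3651) + (40 + 8*14) = 86 + (40 + 112) = 86 + 152 = 238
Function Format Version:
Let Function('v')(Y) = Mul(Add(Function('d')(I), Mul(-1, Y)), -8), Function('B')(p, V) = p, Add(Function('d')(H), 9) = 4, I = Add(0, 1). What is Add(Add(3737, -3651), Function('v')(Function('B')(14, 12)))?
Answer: 238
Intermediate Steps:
I = 1
Function('d')(H) = -5 (Function('d')(H) = Add(-9, 4) = -5)
Function('v')(Y) = Add(40, Mul(8, Y)) (Function('v')(Y) = Mul(Add(-5, Mul(-1, Y)), -8) = Add(40, Mul(8, Y)))
Add(Add(3737, -3651), Function('v')(Function('B')(14, 12))) = Add(Add(3737, -3651), Add(40, Mul(8, 14))) = Add(86, Add(40, 112)) = Add(86, 152) = 238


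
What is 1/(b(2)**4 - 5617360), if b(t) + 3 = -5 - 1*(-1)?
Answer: -1/5614959 ≈ -1.7810e-7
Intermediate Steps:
b(t) = -7 (b(t) = -3 + (-5 - 1*(-1)) = -3 + (-5 + 1) = -3 - 4 = -7)
1/(b(2)**4 - 5617360) = 1/((-7)**4 - 5617360) = 1/(2401 - 5617360) = 1/(-5614959) = -1/5614959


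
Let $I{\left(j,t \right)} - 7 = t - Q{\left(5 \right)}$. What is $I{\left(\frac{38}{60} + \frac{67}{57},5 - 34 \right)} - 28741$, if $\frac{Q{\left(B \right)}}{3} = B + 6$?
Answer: $-28796$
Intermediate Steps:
$Q{\left(B \right)} = 18 + 3 B$ ($Q{\left(B \right)} = 3 \left(B + 6\right) = 3 \left(6 + B\right) = 18 + 3 B$)
$I{\left(j,t \right)} = -26 + t$ ($I{\left(j,t \right)} = 7 - \left(18 + 15 - t\right) = 7 + \left(t - \left(18 + 15\right)\right) = 7 + \left(t - 33\right) = 7 + \left(-33 + t\right) = -26 + t$)
$I{\left(\frac{38}{60} + \frac{67}{57},5 - 34 \right)} - 28741 = \left(-26 + \left(5 - 34\right)\right) - 28741 = \left(-26 - 29\right) - 28741 = -55 - 28741 = -28796$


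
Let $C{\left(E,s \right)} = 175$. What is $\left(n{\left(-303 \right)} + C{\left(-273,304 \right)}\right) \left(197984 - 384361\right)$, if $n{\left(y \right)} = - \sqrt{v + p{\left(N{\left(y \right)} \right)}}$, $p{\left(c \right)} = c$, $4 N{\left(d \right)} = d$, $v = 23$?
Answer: $-32615975 + \frac{186377 i \sqrt{211}}{2} \approx -3.2616 \cdot 10^{7} + 1.3536 \cdot 10^{6} i$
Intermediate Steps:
$N{\left(d \right)} = \frac{d}{4}$
$n{\left(y \right)} = - \sqrt{23 + \frac{y}{4}}$
$\left(n{\left(-303 \right)} + C{\left(-273,304 \right)}\right) \left(197984 - 384361\right) = \left(- \frac{\sqrt{92 - 303}}{2} + 175\right) \left(197984 - 384361\right) = \left(- \frac{\sqrt{-211}}{2} + 175\right) \left(-186377\right) = \left(- \frac{i \sqrt{211}}{2} + 175\right) \left(-186377\right) = \left(175 - \frac{i \sqrt{211}}{2}\right) \left(-186377\right) = -32615975 + \frac{186377 i \sqrt{211}}{2}$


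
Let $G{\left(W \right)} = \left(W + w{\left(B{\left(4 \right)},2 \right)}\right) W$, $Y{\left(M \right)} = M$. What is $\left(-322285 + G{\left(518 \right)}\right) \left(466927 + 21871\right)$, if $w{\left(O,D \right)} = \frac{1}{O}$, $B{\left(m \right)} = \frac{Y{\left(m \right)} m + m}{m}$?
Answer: $- \frac{131626947026}{5} \approx -2.6325 \cdot 10^{10}$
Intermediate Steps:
$B{\left(m \right)} = \frac{m + m^{2}}{m}$ ($B{\left(m \right)} = \frac{m m + m}{m} = \frac{m^{2} + m}{m} = \frac{m + m^{2}}{m}$)
$G{\left(W \right)} = W \left(\frac{1}{5} + W\right)$ ($G{\left(W \right)} = \left(W + \frac{1}{1 + 4}\right) W = \left(W + \frac{1}{5}\right) W = \left(\frac{1}{5} + W\right) W = W \left(\frac{1}{5} + W\right)$)
$\left(-322285 + G{\left(518 \right)}\right) \left(466927 + 21871\right) = \left(-322285 + 518 \left(\frac{1}{5} + 518\right)\right) \left(466927 + 21871\right) = \left(-322285 + 518 \cdot \frac{2591}{5}\right) 488798 = \left(-322285 + \frac{1342138}{5}\right) 488798 = \left(- \frac{269287}{5}\right) 488798 = - \frac{131626947026}{5}$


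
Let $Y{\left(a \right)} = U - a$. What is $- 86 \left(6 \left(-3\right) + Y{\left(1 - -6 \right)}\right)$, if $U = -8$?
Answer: $2838$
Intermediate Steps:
$Y{\left(a \right)} = -8 - a$
$- 86 \left(6 \left(-3\right) + Y{\left(1 - -6 \right)}\right) = - 86 \left(6 \left(-3\right) - \left(9 + 6\right)\right) = - 86 \left(-18 - 15\right) = \left(-86\right) \left(-33\right) = 2838$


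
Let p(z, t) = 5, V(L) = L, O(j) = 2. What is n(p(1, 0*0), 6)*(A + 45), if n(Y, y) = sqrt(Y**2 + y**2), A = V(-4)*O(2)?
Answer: 37*sqrt(61) ≈ 288.98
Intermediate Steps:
A = -8 (A = -4*2 = -8)
n(p(1, 0*0), 6)*(A + 45) = sqrt(5**2 + 6**2)*(-8 + 45) = sqrt(25 + 36)*37 = sqrt(61)*37 = 37*sqrt(61)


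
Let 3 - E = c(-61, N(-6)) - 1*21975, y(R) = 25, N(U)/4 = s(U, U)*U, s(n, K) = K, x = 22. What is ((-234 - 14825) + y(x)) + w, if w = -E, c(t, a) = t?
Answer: -37073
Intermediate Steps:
N(U) = 4*U² (N(U) = 4*(U*U) = 4*U²)
E = 22039 (E = 3 - (-61 - 1*21975) = 3 - (-61 - 21975) = 3 - 1*(-22036) = 3 + 22036 = 22039)
w = -22039 (w = -1*22039 = -22039)
((-234 - 14825) + y(x)) + w = ((-234 - 14825) + 25) - 22039 = (-15059 + 25) - 22039 = -15034 - 22039 = -37073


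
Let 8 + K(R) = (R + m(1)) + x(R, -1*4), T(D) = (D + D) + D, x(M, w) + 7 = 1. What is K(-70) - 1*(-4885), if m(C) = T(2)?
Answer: 4807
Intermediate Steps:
x(M, w) = -6 (x(M, w) = -7 + 1 = -6)
T(D) = 3*D (T(D) = 2*D + D = 3*D)
m(C) = 6 (m(C) = 3*2 = 6)
K(R) = -8 + R (K(R) = -8 + ((R + 6) - 6) = -8 + ((6 + R) - 6) = -8 + R)
K(-70) - 1*(-4885) = (-8 - 70) - 1*(-4885) = -78 + 4885 = 4807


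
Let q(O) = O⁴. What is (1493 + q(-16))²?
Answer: 4492886841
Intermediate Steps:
(1493 + q(-16))² = (1493 + (-16)⁴)² = (1493 + 65536)² = 67029² = 4492886841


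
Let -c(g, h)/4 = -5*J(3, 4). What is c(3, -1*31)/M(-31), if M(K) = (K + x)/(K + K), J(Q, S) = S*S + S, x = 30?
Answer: 24800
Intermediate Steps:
J(Q, S) = S + S² (J(Q, S) = S² + S = S + S²)
c(g, h) = 400 (c(g, h) = -(-20)*4*(1 + 4) = -(-20)*4*5 = -(-20)*20 = -4*(-100) = 400)
M(K) = (30 + K)/(2*K) (M(K) = (K + 30)/(K + K) = (30 + K)/((2*K)) = (30 + K)*(1/(2*K)) = (30 + K)/(2*K))
c(3, -1*31)/M(-31) = 400/(((½)*(30 - 31)/(-31))) = 400/(((½)*(-1/31)*(-1))) = 400/(1/62) = 400*62 = 24800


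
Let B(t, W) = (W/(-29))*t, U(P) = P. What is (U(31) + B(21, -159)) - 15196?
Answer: -436446/29 ≈ -15050.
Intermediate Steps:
B(t, W) = -W*t/29 (B(t, W) = (W*(-1/29))*t = (-W/29)*t = -W*t/29)
(U(31) + B(21, -159)) - 15196 = (31 - 1/29*(-159)*21) - 15196 = (31 + 3339/29) - 15196 = 4238/29 - 15196 = -436446/29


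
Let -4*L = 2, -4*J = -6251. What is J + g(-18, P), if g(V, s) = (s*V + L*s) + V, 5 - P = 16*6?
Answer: 12913/4 ≈ 3228.3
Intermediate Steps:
J = 6251/4 (J = -¼*(-6251) = 6251/4 ≈ 1562.8)
P = -91 (P = 5 - 16*6 = 5 - 1*96 = 5 - 96 = -91)
L = -½ (L = -¼*2 = -½ ≈ -0.50000)
g(V, s) = V - s/2 + V*s (g(V, s) = (s*V - s/2) + V = (V*s - s/2) + V = (-s/2 + V*s) + V = V - s/2 + V*s)
J + g(-18, P) = 6251/4 + (-18 - ½*(-91) - 18*(-91)) = 6251/4 + (-18 + 91/2 + 1638) = 6251/4 + 3331/2 = 12913/4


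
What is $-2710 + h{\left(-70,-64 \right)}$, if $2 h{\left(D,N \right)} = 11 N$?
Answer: $-3062$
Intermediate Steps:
$h{\left(D,N \right)} = \frac{11 N}{2}$
$-2710 + h{\left(-70,-64 \right)} = -2710 + \frac{11}{2} \left(-64\right) = -2710 - 352 = -3062$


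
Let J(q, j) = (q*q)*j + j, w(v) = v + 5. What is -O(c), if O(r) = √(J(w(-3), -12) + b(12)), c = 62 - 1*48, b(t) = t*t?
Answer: -2*√21 ≈ -9.1651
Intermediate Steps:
w(v) = 5 + v
J(q, j) = j + j*q² (J(q, j) = q²*j + j = j*q² + j = j + j*q²)
b(t) = t²
c = 14 (c = 62 - 48 = 14)
O(r) = 2*√21 (O(r) = √(-12*(1 + (5 - 3)²) + 12²) = √(-12*(1 + 2²) + 144) = √(-12*(1 + 4) + 144) = √(-12*5 + 144) = √(-60 + 144) = √84 = 2*√21)
-O(c) = -2*√21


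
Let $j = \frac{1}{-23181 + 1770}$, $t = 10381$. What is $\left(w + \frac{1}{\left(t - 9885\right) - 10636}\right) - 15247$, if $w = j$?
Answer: $- \frac{84877915229}{5566860} \approx -15247.0$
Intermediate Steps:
$j = - \frac{1}{21411}$ ($j = \frac{1}{-21411} = - \frac{1}{21411} \approx -4.6705 \cdot 10^{-5}$)
$w = - \frac{1}{21411} \approx -4.6705 \cdot 10^{-5}$
$\left(w + \frac{1}{\left(t - 9885\right) - 10636}\right) - 15247 = \left(- \frac{1}{21411} + \frac{1}{\left(10381 - 9885\right) - 10636}\right) - 15247 = \left(- \frac{1}{21411} + \frac{1}{496 - 10636}\right) - 15247 = \left(- \frac{1}{21411} + \frac{1}{-10140}\right) - 15247 = \left(- \frac{1}{21411} - \frac{1}{10140}\right) - 15247 = - \frac{809}{5566860} - 15247 = - \frac{84877915229}{5566860}$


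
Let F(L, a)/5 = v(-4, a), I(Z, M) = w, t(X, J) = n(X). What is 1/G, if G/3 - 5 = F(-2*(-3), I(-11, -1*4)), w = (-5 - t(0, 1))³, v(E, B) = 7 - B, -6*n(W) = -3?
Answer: 8/20925 ≈ 0.00038232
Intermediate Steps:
n(W) = ½ (n(W) = -⅙*(-3) = ½)
t(X, J) = ½
w = -1331/8 (w = (-5 - 1*½)³ = (-5 - ½)³ = (-11/2)³ = -1331/8 ≈ -166.38)
I(Z, M) = -1331/8
F(L, a) = 35 - 5*a (F(L, a) = 5*(7 - a) = 35 - 5*a)
G = 20925/8 (G = 15 + 3*(35 - 5*(-1331/8)) = 15 + 3*(35 + 6655/8) = 15 + 3*(6935/8) = 15 + 20805/8 = 20925/8 ≈ 2615.6)
1/G = 1/(20925/8) = 8/20925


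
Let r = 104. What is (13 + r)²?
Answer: 13689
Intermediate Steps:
(13 + r)² = (13 + 104)² = 117² = 13689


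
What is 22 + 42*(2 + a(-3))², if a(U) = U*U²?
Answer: 26272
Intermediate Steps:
a(U) = U³
22 + 42*(2 + a(-3))² = 22 + 42*(2 + (-3)³)² = 22 + 42*(2 - 27)² = 22 + 42*(-25)² = 22 + 42*625 = 22 + 26250 = 26272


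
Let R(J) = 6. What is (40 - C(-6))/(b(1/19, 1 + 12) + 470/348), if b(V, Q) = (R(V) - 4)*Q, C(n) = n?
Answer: 8004/4759 ≈ 1.6819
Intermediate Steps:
b(V, Q) = 2*Q (b(V, Q) = (6 - 4)*Q = 2*Q)
(40 - C(-6))/(b(1/19, 1 + 12) + 470/348) = (40 - 1*(-6))/(2*(1 + 12) + 470/348) = (40 + 6)/(2*13 + 470*(1/348)) = 46/(26 + 235/174) = 46/(4759/174) = 46*(174/4759) = 8004/4759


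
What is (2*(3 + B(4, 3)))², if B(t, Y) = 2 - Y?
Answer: 16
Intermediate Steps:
(2*(3 + B(4, 3)))² = (2*(3 + (2 - 1*3)))² = (2*(3 + (2 - 3)))² = (2*(3 - 1))² = (2*2)² = 4² = 16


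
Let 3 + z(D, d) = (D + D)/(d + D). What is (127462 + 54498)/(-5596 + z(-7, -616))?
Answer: -16194440/498309 ≈ -32.499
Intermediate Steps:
z(D, d) = -3 + 2*D/(D + d) (z(D, d) = -3 + (D + D)/(d + D) = -3 + (2*D)/(D + d) = -3 + 2*D/(D + d))
(127462 + 54498)/(-5596 + z(-7, -616)) = (127462 + 54498)/(-5596 + (-1*(-7) - 3*(-616))/(-7 - 616)) = 181960/(-5596 + (7 + 1848)/(-623)) = 181960/(-5596 - 1/623*1855) = 181960/(-5596 - 265/89) = 181960/(-498309/89) = 181960*(-89/498309) = -16194440/498309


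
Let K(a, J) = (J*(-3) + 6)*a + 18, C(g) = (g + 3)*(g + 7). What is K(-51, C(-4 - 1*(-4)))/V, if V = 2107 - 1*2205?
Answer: -2925/98 ≈ -29.847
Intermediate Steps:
C(g) = (3 + g)*(7 + g)
K(a, J) = 18 + a*(6 - 3*J) (K(a, J) = (-3*J + 6)*a + 18 = (6 - 3*J)*a + 18 = a*(6 - 3*J) + 18 = 18 + a*(6 - 3*J))
V = -98 (V = 2107 - 2205 = -98)
K(-51, C(-4 - 1*(-4)))/V = (18 + 6*(-51) - 3*(21 + (-4 - 1*(-4))² + 10*(-4 - 1*(-4)))*(-51))/(-98) = (18 - 306 - 3*(21 + (-4 + 4)² + 10*(-4 + 4))*(-51))*(-1/98) = (18 - 306 - 3*(21 + 0² + 10*0)*(-51))*(-1/98) = (18 - 306 - 3*(21 + 0 + 0)*(-51))*(-1/98) = (18 - 306 - 3*21*(-51))*(-1/98) = (18 - 306 + 3213)*(-1/98) = 2925*(-1/98) = -2925/98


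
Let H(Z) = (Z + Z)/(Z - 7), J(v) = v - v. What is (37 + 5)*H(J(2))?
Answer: 0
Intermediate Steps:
J(v) = 0
H(Z) = 2*Z/(-7 + Z) (H(Z) = (2*Z)/(-7 + Z) = 2*Z/(-7 + Z))
(37 + 5)*H(J(2)) = (37 + 5)*(2*0/(-7 + 0)) = 42*(2*0/(-7)) = 42*(2*0*(-1/7)) = 42*0 = 0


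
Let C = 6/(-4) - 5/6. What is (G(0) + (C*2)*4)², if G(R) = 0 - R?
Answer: 3136/9 ≈ 348.44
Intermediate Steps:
C = -7/3 (C = 6*(-¼) - 5*⅙ = -3/2 - ⅚ = -7/3 ≈ -2.3333)
G(R) = -R
(G(0) + (C*2)*4)² = (-1*0 - 7/3*2*4)² = (0 - 14/3*4)² = (0 - 56/3)² = (-56/3)² = 3136/9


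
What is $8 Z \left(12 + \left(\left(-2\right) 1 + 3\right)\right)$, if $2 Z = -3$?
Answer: $-156$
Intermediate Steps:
$Z = - \frac{3}{2}$ ($Z = \frac{1}{2} \left(-3\right) = - \frac{3}{2} \approx -1.5$)
$8 Z \left(12 + \left(\left(-2\right) 1 + 3\right)\right) = 8 \left(- \frac{3}{2}\right) \left(12 + \left(\left(-2\right) 1 + 3\right)\right) = - 12 \left(12 + \left(-2 + 3\right)\right) = - 12 \left(12 + 1\right) = \left(-12\right) 13 = -156$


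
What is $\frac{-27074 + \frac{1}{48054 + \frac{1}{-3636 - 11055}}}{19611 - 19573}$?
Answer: $- \frac{19113196573471}{26826529894} \approx -712.47$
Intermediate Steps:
$\frac{-27074 + \frac{1}{48054 + \frac{1}{-3636 - 11055}}}{19611 - 19573} = \frac{-27074 + \frac{1}{48054 + \frac{1}{-14691}}}{38} = \left(-27074 + \frac{1}{48054 - \frac{1}{14691}}\right) \frac{1}{38} = \left(-27074 + \frac{1}{\frac{705961313}{14691}}\right) \frac{1}{38} = \left(-27074 + \frac{14691}{705961313}\right) \frac{1}{38} = \left(- \frac{19113196573471}{705961313}\right) \frac{1}{38} = - \frac{19113196573471}{26826529894}$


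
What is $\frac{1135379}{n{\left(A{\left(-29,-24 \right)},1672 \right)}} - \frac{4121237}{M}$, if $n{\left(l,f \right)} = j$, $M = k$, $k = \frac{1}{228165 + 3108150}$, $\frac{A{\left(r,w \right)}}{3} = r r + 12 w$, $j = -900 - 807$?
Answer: $- \frac{23470814411700464}{1707} \approx -1.375 \cdot 10^{13}$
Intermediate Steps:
$j = -1707$ ($j = -900 - 807 = -1707$)
$A{\left(r,w \right)} = 3 r^{2} + 36 w$ ($A{\left(r,w \right)} = 3 \left(r r + 12 w\right) = 3 \left(r^{2} + 12 w\right) = 3 r^{2} + 36 w$)
$k = \frac{1}{3336315} \approx 2.9973 \cdot 10^{-7}$
$M = \frac{1}{3336315} \approx 2.9973 \cdot 10^{-7}$
$n{\left(l,f \right)} = -1707$
$\frac{1135379}{n{\left(A{\left(-29,-24 \right)},1672 \right)}} - \frac{4121237}{M} = \frac{1135379}{-1707} - 4121237 \frac{1}{\frac{1}{3336315}} = 1135379 \left(- \frac{1}{1707}\right) - 13749744821655 = - \frac{1135379}{1707} - 13749744821655 = - \frac{23470814411700464}{1707}$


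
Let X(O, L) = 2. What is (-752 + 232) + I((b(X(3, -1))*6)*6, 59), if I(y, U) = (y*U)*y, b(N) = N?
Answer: 305336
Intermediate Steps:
I(y, U) = U*y² (I(y, U) = (U*y)*y = U*y²)
(-752 + 232) + I((b(X(3, -1))*6)*6, 59) = (-752 + 232) + 59*((2*6)*6)² = -520 + 59*(12*6)² = -520 + 59*72² = -520 + 59*5184 = -520 + 305856 = 305336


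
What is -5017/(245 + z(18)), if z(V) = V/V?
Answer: -5017/246 ≈ -20.394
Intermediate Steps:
z(V) = 1
-5017/(245 + z(18)) = -5017/(245 + 1) = -5017/246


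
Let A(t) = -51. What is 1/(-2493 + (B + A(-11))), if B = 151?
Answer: -1/2393 ≈ -0.00041789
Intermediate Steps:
1/(-2493 + (B + A(-11))) = 1/(-2493 + (151 - 51)) = 1/(-2493 + 100) = 1/(-2393) = -1/2393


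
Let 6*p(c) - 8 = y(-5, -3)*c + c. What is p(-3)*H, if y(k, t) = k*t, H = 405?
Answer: -2700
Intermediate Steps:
p(c) = 4/3 + 8*c/3 (p(c) = 4/3 + ((-5*(-3))*c + c)/6 = 4/3 + (15*c + c)/6 = 4/3 + (16*c)/6 = 4/3 + 8*c/3)
p(-3)*H = (4/3 + (8/3)*(-3))*405 = (4/3 - 8)*405 = -20/3*405 = -2700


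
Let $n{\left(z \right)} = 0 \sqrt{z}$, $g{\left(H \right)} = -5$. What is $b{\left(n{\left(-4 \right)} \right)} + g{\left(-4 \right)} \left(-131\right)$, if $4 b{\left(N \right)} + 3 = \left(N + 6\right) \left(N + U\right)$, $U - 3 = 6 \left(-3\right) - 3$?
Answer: $\frac{2509}{4} \approx 627.25$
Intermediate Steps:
$U = -18$ ($U = 3 + \left(6 \left(-3\right) - 3\right) = 3 - 21 = -18$)
$n{\left(z \right)} = 0$
$b{\left(N \right)} = - \frac{3}{4} + \frac{\left(-18 + N\right) \left(6 + N\right)}{4}$ ($b{\left(N \right)} = - \frac{3}{4} + \frac{\left(N + 6\right) \left(N - 18\right)}{4} = - \frac{3}{4} + \frac{\left(6 + N\right) \left(-18 + N\right)}{4} = - \frac{3}{4} + \frac{\left(-18 + N\right) \left(6 + N\right)}{4}$)
$b{\left(n{\left(-4 \right)} \right)} + g{\left(-4 \right)} \left(-131\right) = \left(- \frac{111}{4} - 0 + \frac{0^{2}}{4}\right) - -655 = \left(- \frac{111}{4} + 0 + \frac{1}{4} \cdot 0\right) + 655 = \left(- \frac{111}{4} + 0 + 0\right) + 655 = - \frac{111}{4} + 655 = \frac{2509}{4}$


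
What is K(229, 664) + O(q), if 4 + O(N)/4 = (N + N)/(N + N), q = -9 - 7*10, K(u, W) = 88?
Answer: 76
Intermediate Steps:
q = -79 (q = -9 - 70 = -79)
O(N) = -12 (O(N) = -16 + 4*((N + N)/(N + N)) = -16 + 4*((2*N)/((2*N))) = -16 + 4*((2*N)*(1/(2*N))) = -16 + 4*1 = -16 + 4 = -12)
K(229, 664) + O(q) = 88 - 12 = 76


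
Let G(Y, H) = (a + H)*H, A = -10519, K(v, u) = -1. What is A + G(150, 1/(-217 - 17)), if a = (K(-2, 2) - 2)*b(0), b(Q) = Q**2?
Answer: -575978363/54756 ≈ -10519.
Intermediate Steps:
a = 0 (a = (-1 - 2)*0**2 = -3*0 = 0)
G(Y, H) = H**2 (G(Y, H) = (0 + H)*H = H*H = H**2)
A + G(150, 1/(-217 - 17)) = -10519 + (1/(-217 - 17))**2 = -10519 + (1/(-234))**2 = -10519 + (-1/234)**2 = -10519 + 1/54756 = -575978363/54756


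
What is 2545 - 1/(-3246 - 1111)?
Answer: 11088566/4357 ≈ 2545.0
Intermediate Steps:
2545 - 1/(-3246 - 1111) = 2545 - 1/(-4357) = 2545 - 1*(-1/4357) = 2545 + 1/4357 = 11088566/4357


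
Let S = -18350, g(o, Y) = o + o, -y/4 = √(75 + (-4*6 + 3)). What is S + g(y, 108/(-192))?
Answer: -18350 - 24*√6 ≈ -18409.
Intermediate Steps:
y = -12*√6 (y = -4*√(75 + (-4*6 + 3)) = -4*√(75 + (-24 + 3)) = -4*√(75 - 21) = -12*√6 ≈ -29.394)
g(o, Y) = 2*o
S + g(y, 108/(-192)) = -18350 + 2*(-12*√6) = -18350 - 24*√6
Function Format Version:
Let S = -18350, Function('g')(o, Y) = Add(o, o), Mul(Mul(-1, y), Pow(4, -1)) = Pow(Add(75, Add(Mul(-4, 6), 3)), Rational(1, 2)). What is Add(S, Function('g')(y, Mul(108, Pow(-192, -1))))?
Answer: Add(-18350, Mul(-24, Pow(6, Rational(1, 2)))) ≈ -18409.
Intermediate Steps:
y = Mul(-12, Pow(6, Rational(1, 2))) (y = Mul(-4, Pow(Add(75, Add(Mul(-4, 6), 3)), Rational(1, 2))) = Mul(-4, Pow(Add(75, Add(-24, 3)), Rational(1, 2))) = Mul(-4, Pow(Add(75, -21), Rational(1, 2))) = Mul(-4, Pow(54, Rational(1, 2))) = Mul(-4, Mul(3, Pow(6, Rational(1, 2)))) = Mul(-12, Pow(6, Rational(1, 2))) ≈ -29.394)
Function('g')(o, Y) = Mul(2, o)
Add(S, Function('g')(y, Mul(108, Pow(-192, -1)))) = Add(-18350, Mul(2, Mul(-12, Pow(6, Rational(1, 2))))) = Add(-18350, Mul(-24, Pow(6, Rational(1, 2))))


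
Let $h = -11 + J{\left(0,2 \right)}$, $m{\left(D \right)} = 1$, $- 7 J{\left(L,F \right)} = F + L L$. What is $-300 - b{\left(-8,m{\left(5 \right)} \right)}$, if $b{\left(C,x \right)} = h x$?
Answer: $- \frac{2021}{7} \approx -288.71$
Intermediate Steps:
$J{\left(L,F \right)} = - \frac{F}{7} - \frac{L^{2}}{7}$ ($J{\left(L,F \right)} = - \frac{F + L L}{7} = - \frac{F + L^{2}}{7} = - \frac{F}{7} - \frac{L^{2}}{7}$)
$h = - \frac{79}{7}$ ($h = -11 - \left(\frac{2}{7} + \frac{0^{2}}{7}\right) = -11 - \frac{2}{7} = - \frac{79}{7} \approx -11.286$)
$b{\left(C,x \right)} = - \frac{79 x}{7}$
$-300 - b{\left(-8,m{\left(5 \right)} \right)} = -300 - \left(- \frac{79}{7}\right) 1 = -300 - - \frac{79}{7} = -300 + \frac{79}{7} = - \frac{2021}{7}$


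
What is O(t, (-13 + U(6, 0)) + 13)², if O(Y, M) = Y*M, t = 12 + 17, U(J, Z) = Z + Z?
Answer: 0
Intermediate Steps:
U(J, Z) = 2*Z
t = 29
O(Y, M) = M*Y
O(t, (-13 + U(6, 0)) + 13)² = (((-13 + 2*0) + 13)*29)² = (((-13 + 0) + 13)*29)² = ((-13 + 13)*29)² = (0*29)² = 0² = 0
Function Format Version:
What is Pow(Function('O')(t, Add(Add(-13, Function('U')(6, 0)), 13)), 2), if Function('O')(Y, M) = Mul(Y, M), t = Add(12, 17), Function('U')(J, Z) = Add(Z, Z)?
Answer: 0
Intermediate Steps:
Function('U')(J, Z) = Mul(2, Z)
t = 29
Function('O')(Y, M) = Mul(M, Y)
Pow(Function('O')(t, Add(Add(-13, Function('U')(6, 0)), 13)), 2) = Pow(Mul(Add(Add(-13, Mul(2, 0)), 13), 29), 2) = Pow(Mul(Add(Add(-13, 0), 13), 29), 2) = Pow(Mul(Add(-13, 13), 29), 2) = Pow(Mul(0, 29), 2) = Pow(0, 2) = 0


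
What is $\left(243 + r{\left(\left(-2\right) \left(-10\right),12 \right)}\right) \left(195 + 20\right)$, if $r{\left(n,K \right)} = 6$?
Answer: $53535$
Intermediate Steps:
$\left(243 + r{\left(\left(-2\right) \left(-10\right),12 \right)}\right) \left(195 + 20\right) = \left(243 + 6\right) \left(195 + 20\right) = 249 \cdot 215 = 53535$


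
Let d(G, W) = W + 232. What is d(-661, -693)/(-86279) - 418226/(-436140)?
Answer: 18142590797/18814861530 ≈ 0.96427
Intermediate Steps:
d(G, W) = 232 + W
d(-661, -693)/(-86279) - 418226/(-436140) = (232 - 693)/(-86279) - 418226/(-436140) = -461*(-1/86279) - 418226*(-1/436140) = 461/86279 + 209113/218070 = 18142590797/18814861530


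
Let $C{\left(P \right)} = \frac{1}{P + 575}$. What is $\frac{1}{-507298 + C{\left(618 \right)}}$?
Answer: $- \frac{1193}{605206513} \approx -1.9712 \cdot 10^{-6}$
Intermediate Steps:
$C{\left(P \right)} = \frac{1}{575 + P}$
$\frac{1}{-507298 + C{\left(618 \right)}} = \frac{1}{-507298 + \frac{1}{575 + 618}} = \frac{1}{-507298 + \frac{1}{1193}} = \frac{1}{- \frac{605206513}{1193}} = - \frac{1193}{605206513}$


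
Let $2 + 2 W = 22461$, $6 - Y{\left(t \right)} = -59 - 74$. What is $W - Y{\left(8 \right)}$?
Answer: $\frac{22181}{2} \approx 11091.0$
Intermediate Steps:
$Y{\left(t \right)} = 139$ ($Y{\left(t \right)} = 6 - \left(-59 - 74\right) = 6 - -133 = 6 + 133 = 139$)
$W = \frac{22459}{2}$ ($W = -1 + \frac{1}{2} \cdot 22461 = -1 + \frac{22461}{2} = \frac{22459}{2} \approx 11230.0$)
$W - Y{\left(8 \right)} = \frac{22459}{2} - 139 = \frac{22181}{2}$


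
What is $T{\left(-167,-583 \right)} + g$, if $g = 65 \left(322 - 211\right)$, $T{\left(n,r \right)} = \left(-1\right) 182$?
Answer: $7033$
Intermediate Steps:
$T{\left(n,r \right)} = -182$
$g = 7215$ ($g = 65 \cdot 111 = 7215$)
$T{\left(-167,-583 \right)} + g = -182 + 7215 = 7033$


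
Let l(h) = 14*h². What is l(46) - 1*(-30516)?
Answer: 60140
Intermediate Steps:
l(46) - 1*(-30516) = 14*46² - 1*(-30516) = 14*2116 + 30516 = 29624 + 30516 = 60140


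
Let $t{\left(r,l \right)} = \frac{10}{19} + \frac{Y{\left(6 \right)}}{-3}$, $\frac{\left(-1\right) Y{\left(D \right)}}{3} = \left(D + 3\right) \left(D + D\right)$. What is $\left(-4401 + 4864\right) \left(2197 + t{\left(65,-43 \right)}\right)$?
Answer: $\frac{20281715}{19} \approx 1.0675 \cdot 10^{6}$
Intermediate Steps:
$Y{\left(D \right)} = - 6 D \left(3 + D\right)$ ($Y{\left(D \right)} = - 3 \left(D + 3\right) \left(D + D\right) = - 3 \left(3 + D\right) 2 D = - 3 \cdot 2 D \left(3 + D\right) = - 6 D \left(3 + D\right)$)
$t{\left(r,l \right)} = \frac{2062}{19}$ ($t{\left(r,l \right)} = \frac{10}{19} + \frac{\left(-6\right) 6 \left(3 + 6\right)}{-3} = 10 \cdot \frac{1}{19} + \left(-6\right) 6 \cdot 9 \left(- \frac{1}{3}\right) = \frac{10}{19} - -108 = \frac{10}{19} + 108 = \frac{2062}{19}$)
$\left(-4401 + 4864\right) \left(2197 + t{\left(65,-43 \right)}\right) = \left(-4401 + 4864\right) \left(2197 + \frac{2062}{19}\right) = 463 \cdot \frac{43805}{19} = \frac{20281715}{19}$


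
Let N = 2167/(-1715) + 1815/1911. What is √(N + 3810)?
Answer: √38646314070/3185 ≈ 61.723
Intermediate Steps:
N = -6996/22295 (N = 2167*(-1/1715) + 1815*(1/1911) = -2167/1715 + 605/637 = -6996/22295 ≈ -0.31379)
√(N + 3810) = √(-6996/22295 + 3810) = √(84936954/22295) = √38646314070/3185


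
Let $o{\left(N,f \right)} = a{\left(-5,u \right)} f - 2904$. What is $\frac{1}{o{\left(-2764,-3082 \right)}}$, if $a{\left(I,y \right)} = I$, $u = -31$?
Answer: $\frac{1}{12506} \approx 7.9962 \cdot 10^{-5}$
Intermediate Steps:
$o{\left(N,f \right)} = -2904 - 5 f$ ($o{\left(N,f \right)} = - 5 f - 2904 = -2904 - 5 f$)
$\frac{1}{o{\left(-2764,-3082 \right)}} = \frac{1}{-2904 - -15410} = \frac{1}{-2904 + 15410} = \frac{1}{12506}$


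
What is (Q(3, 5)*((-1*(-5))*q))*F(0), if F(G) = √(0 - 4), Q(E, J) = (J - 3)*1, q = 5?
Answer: 100*I ≈ 100.0*I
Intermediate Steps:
Q(E, J) = -3 + J (Q(E, J) = (-3 + J)*1 = -3 + J)
F(G) = 2*I (F(G) = √(-4) = 2*I)
(Q(3, 5)*((-1*(-5))*q))*F(0) = ((-3 + 5)*(-1*(-5)*5))*(2*I) = (2*(5*5))*(2*I) = (2*25)*(2*I) = 50*(2*I) = 100*I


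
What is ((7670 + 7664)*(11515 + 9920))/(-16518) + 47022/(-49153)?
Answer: -2692765935961/135318209 ≈ -19900.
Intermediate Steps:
((7670 + 7664)*(11515 + 9920))/(-16518) + 47022/(-49153) = (15334*21435)*(-1/16518) + 47022*(-1/49153) = 328684290*(-1/16518) - 47022/49153 = -54780715/2753 - 47022/49153 = -2692765935961/135318209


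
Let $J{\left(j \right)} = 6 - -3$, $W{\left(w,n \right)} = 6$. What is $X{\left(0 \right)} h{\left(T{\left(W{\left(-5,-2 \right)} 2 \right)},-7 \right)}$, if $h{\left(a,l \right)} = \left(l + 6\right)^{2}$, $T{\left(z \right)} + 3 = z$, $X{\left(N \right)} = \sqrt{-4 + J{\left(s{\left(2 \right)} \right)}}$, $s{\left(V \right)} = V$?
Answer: $\sqrt{5} \approx 2.2361$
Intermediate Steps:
$J{\left(j \right)} = 9$ ($J{\left(j \right)} = 6 + 3 = 9$)
$X{\left(N \right)} = \sqrt{5}$ ($X{\left(N \right)} = \sqrt{-4 + 9} = \sqrt{5}$)
$T{\left(z \right)} = -3 + z$
$h{\left(a,l \right)} = \left(6 + l\right)^{2}$
$X{\left(0 \right)} h{\left(T{\left(W{\left(-5,-2 \right)} 2 \right)},-7 \right)} = \sqrt{5} \left(6 - 7\right)^{2} = \sqrt{5} \left(-1\right)^{2} = \sqrt{5} \cdot 1 = \sqrt{5}$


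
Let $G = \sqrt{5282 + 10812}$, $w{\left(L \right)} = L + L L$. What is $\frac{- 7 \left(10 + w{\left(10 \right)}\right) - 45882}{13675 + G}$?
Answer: $- \frac{638923350}{186989531} + \frac{46722 \sqrt{16094}}{186989531} \approx -3.3852$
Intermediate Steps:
$w{\left(L \right)} = L + L^{2}$
$G = \sqrt{16094} \approx 126.86$
$\frac{- 7 \left(10 + w{\left(10 \right)}\right) - 45882}{13675 + G} = \frac{- 7 \left(10 + 10 \left(1 + 10\right)\right) - 45882}{13675 + \sqrt{16094}} = \frac{- 7 \left(10 + 10 \cdot 11\right) - 45882}{13675 + \sqrt{16094}} = \frac{- 7 \left(10 + 110\right) - 45882}{13675 + \sqrt{16094}} = \frac{\left(-7\right) 120 - 45882}{13675 + \sqrt{16094}} = \frac{-840 - 45882}{13675 + \sqrt{16094}} = - \frac{46722}{13675 + \sqrt{16094}}$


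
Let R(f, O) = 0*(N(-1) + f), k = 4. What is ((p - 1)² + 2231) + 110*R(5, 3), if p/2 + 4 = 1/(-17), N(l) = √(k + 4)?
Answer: 668784/289 ≈ 2314.1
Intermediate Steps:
N(l) = 2*√2 (N(l) = √(4 + 4) = √8 = 2*√2)
p = -138/17 (p = -8 + 2/(-17) = -8 + 2*(-1/17) = -8 - 2/17 = -138/17 ≈ -8.1176)
R(f, O) = 0 (R(f, O) = 0*(2*√2 + f) = 0*(f + 2*√2) = 0)
((p - 1)² + 2231) + 110*R(5, 3) = ((-138/17 - 1)² + 2231) + 110*0 = ((-155/17)² + 2231) + 0 = (24025/289 + 2231) + 0 = 668784/289 + 0 = 668784/289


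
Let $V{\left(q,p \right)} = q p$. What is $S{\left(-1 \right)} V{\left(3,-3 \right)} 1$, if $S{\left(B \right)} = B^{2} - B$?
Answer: $-18$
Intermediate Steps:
$V{\left(q,p \right)} = p q$
$S{\left(-1 \right)} V{\left(3,-3 \right)} 1 = - (-1 - 1) \left(\left(-3\right) 3\right) 1 = \left(-1\right) \left(-2\right) \left(-9\right) 1 = 2 \left(-9\right) 1 = \left(-18\right) 1 = -18$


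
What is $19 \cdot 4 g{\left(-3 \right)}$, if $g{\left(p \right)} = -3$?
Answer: $-228$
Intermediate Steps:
$19 \cdot 4 g{\left(-3 \right)} = 19 \cdot 4 \left(-3\right) = 76 \left(-3\right) = -228$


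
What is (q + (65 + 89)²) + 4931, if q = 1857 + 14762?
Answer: 45266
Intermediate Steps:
q = 16619
(q + (65 + 89)²) + 4931 = (16619 + (65 + 89)²) + 4931 = (16619 + 154²) + 4931 = (16619 + 23716) + 4931 = 40335 + 4931 = 45266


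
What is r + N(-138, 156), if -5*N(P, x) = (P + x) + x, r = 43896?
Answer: 219306/5 ≈ 43861.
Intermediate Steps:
N(P, x) = -2*x/5 - P/5 (N(P, x) = -((P + x) + x)/5 = -(P + 2*x)/5 = -2*x/5 - P/5)
r + N(-138, 156) = 43896 + (-2/5*156 - 1/5*(-138)) = 43896 + (-312/5 + 138/5) = 43896 - 174/5 = 219306/5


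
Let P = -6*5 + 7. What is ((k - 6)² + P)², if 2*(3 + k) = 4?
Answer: 676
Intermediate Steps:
k = -1 (k = -3 + (½)*4 = -3 + 2 = -1)
P = -23 (P = -30 + 7 = -23)
((k - 6)² + P)² = ((-1 - 6)² - 23)² = ((-7)² - 23)² = (49 - 23)² = 26² = 676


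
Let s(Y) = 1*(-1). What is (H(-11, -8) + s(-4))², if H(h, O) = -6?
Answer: 49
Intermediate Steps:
s(Y) = -1
(H(-11, -8) + s(-4))² = (-6 - 1)² = (-7)² = 49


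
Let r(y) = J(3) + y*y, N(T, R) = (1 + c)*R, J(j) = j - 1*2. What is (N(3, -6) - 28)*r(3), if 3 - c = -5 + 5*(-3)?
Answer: -1720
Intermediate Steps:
J(j) = -2 + j (J(j) = j - 2 = -2 + j)
c = 23 (c = 3 - (-5 + 5*(-3)) = 3 - (-5 - 15) = 3 - 1*(-20) = 3 + 20 = 23)
N(T, R) = 24*R (N(T, R) = (1 + 23)*R = 24*R)
r(y) = 1 + y² (r(y) = (-2 + 3) + y*y = 1 + y²)
(N(3, -6) - 28)*r(3) = (24*(-6) - 28)*(1 + 3²) = (-144 - 28)*(1 + 9) = -172*10 = -1720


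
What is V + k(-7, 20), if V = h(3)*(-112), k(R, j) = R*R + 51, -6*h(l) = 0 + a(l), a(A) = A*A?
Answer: 268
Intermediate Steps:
a(A) = A**2
h(l) = -l**2/6 (h(l) = -(0 + l**2)/6 = -l**2/6)
k(R, j) = 51 + R**2 (k(R, j) = R**2 + 51 = 51 + R**2)
V = 168 (V = -1/6*3**2*(-112) = -1/6*9*(-112) = -3/2*(-112) = 168)
V + k(-7, 20) = 168 + (51 + (-7)**2) = 168 + (51 + 49) = 168 + 100 = 268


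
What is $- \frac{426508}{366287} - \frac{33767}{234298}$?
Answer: $- \frac{112298384513}{85820311526} \approx -1.3085$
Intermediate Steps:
$- \frac{426508}{366287} - \frac{33767}{234298} = - \frac{112298384513}{85820311526}$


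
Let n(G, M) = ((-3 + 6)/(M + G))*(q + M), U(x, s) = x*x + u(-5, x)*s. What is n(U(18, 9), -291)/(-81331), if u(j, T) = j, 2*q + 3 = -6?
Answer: -591/650648 ≈ -0.00090833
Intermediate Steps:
q = -9/2 (q = -3/2 + (½)*(-6) = -3/2 - 3 = -9/2 ≈ -4.5000)
U(x, s) = x² - 5*s (U(x, s) = x*x - 5*s = x² - 5*s)
n(G, M) = 3*(-9/2 + M)/(G + M) (n(G, M) = ((-3 + 6)/(M + G))*(-9/2 + M) = (3/(G + M))*(-9/2 + M) = 3*(-9/2 + M)/(G + M))
n(U(18, 9), -291)/(-81331) = ((-27/2 + 3*(-291))/((18² - 5*9) - 291))/(-81331) = ((-27/2 - 873)/((324 - 45) - 291))*(-1/81331) = (-1773/2/(279 - 291))*(-1/81331) = (-1773/2/(-12))*(-1/81331) = -1/12*(-1773/2)*(-1/81331) = (591/8)*(-1/81331) = -591/650648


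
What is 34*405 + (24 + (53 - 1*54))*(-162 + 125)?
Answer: 12919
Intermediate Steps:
34*405 + (24 + (53 - 1*54))*(-162 + 125) = 13770 + (24 + (53 - 54))*(-37) = 13770 + (24 - 1)*(-37) = 13770 + 23*(-37) = 13770 - 851 = 12919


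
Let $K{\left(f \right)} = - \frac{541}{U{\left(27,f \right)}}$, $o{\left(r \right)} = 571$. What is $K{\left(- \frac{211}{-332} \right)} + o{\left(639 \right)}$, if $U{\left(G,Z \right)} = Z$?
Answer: $- \frac{59131}{211} \approx -280.24$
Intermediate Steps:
$K{\left(f \right)} = - \frac{541}{f}$
$K{\left(- \frac{211}{-332} \right)} + o{\left(639 \right)} = - \frac{541}{\left(-211\right) \frac{1}{-332}} + 571 = - \frac{541}{\left(-211\right) \left(- \frac{1}{332}\right)} + 571 = - \frac{541}{\frac{211}{332}} + 571 = \left(-541\right) \frac{332}{211} + 571 = - \frac{179612}{211} + 571 = - \frac{59131}{211}$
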